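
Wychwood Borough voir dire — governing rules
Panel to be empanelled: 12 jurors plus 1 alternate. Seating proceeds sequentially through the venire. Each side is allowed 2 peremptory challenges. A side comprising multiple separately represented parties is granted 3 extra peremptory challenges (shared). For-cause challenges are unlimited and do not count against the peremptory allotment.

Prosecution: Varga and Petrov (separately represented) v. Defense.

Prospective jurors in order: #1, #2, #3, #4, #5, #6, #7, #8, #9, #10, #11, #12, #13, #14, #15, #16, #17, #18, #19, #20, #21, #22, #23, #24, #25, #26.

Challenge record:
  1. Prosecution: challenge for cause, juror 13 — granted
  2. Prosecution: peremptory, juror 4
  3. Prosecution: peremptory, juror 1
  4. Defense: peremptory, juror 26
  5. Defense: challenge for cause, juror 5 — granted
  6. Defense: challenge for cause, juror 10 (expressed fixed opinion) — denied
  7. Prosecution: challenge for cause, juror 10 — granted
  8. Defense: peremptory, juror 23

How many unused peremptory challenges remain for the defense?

Defense allotment: 2.
Defense peremptories used: #26, #23 — 2 (for-cause on #5, #10 don't count).
Remaining: 2 − 2 = 0.

0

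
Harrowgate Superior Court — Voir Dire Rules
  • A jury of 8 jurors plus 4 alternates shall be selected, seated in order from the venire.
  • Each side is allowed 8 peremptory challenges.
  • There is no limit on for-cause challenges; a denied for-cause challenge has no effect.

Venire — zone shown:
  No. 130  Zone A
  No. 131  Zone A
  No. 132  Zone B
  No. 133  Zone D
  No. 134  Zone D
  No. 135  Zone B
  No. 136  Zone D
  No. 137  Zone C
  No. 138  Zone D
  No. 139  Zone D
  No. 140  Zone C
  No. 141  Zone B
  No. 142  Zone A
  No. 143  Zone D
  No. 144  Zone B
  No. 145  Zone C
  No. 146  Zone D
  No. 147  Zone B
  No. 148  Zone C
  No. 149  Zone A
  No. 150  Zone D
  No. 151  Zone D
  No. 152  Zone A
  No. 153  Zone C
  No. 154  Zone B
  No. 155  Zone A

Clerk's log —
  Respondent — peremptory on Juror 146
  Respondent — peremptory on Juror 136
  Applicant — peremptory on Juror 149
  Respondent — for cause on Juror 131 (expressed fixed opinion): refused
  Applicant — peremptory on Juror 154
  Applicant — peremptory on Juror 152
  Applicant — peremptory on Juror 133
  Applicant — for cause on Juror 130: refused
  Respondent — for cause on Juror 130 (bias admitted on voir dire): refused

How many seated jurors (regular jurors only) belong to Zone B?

2

Removed: #133, #136, #146, #149, #152, #154.
Seated jurors 1–8: #130, #131, #132, #134, #135, #137, #138, #139 (alternates #140, #141, #142, #143 not counted).
Of those, in Zone B: #132, #135 → 2.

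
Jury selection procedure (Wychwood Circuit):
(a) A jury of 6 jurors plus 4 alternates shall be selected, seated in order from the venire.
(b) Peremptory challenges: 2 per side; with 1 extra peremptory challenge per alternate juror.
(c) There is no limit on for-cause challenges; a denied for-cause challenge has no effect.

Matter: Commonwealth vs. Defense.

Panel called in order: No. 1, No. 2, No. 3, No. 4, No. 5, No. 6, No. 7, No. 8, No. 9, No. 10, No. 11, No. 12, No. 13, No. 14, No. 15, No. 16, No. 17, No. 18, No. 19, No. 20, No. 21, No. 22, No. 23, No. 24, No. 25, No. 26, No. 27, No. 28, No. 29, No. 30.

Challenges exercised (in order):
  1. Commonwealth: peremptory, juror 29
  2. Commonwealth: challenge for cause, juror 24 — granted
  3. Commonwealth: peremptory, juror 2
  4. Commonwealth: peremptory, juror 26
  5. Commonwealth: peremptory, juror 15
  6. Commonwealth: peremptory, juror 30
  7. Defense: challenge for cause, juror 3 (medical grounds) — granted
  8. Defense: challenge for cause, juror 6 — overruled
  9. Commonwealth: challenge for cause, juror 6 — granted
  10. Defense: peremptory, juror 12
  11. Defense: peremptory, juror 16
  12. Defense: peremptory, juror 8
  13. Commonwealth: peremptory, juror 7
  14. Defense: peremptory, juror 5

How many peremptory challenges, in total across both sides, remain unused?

2

Commonwealth allotment: 2 base + 1 × 4 alternates = 6. Defense allotment: 2 base + 1 × 4 alternates = 6.
Commonwealth peremptories used: #29, #2, #26, #15, #30, #7 — 6 (for-cause on #24, #6 don't count).
Defense peremptories used: #12, #16, #8, #5 — 4 (for-cause on #3, #6 don't count).
Remaining: (6 − 6) + (6 − 4) = 2.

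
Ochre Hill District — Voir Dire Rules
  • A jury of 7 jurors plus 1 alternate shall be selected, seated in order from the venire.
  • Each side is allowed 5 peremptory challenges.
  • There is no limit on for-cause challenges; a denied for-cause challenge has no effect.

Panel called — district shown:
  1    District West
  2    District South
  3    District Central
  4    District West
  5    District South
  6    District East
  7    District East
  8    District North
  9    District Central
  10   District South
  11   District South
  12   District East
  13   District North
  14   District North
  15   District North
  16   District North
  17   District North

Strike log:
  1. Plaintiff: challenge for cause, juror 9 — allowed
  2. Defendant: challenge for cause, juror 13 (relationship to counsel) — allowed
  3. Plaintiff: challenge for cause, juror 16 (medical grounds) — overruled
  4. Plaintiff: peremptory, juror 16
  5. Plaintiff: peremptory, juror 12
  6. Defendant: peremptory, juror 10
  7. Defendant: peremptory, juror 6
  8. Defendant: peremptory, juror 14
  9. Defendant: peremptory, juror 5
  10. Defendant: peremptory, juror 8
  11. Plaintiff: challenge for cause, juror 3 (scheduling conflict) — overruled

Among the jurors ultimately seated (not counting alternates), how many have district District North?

1

Removed: #5, #6, #8, #9, #10, #12, #13, #14, #16.
Seated jurors 1–7: #1, #2, #3, #4, #7, #11, #15 (alternates #17 not counted).
Of those, in District North: #15 → 1.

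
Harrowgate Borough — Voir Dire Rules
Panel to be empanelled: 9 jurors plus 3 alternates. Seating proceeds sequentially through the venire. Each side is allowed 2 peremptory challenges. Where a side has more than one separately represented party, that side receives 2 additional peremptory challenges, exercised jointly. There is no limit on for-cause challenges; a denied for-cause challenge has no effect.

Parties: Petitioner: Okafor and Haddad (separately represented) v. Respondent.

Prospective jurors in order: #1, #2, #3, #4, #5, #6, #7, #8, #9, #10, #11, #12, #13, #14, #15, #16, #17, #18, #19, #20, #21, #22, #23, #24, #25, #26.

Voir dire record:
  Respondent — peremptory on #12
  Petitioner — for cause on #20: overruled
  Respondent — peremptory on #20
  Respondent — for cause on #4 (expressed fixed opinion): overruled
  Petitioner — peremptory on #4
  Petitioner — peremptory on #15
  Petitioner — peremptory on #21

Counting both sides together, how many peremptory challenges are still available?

1

Petitioner allotment: 2 base + 2 multi-party = 4. Respondent allotment: 2.
Petitioner peremptories used: #4, #15, #21 — 3 (the for-cause on #20 doesn't count).
Respondent peremptories used: #12, #20 — 2 (the for-cause on #4 doesn't count).
Remaining: (4 − 3) + (2 − 2) = 1.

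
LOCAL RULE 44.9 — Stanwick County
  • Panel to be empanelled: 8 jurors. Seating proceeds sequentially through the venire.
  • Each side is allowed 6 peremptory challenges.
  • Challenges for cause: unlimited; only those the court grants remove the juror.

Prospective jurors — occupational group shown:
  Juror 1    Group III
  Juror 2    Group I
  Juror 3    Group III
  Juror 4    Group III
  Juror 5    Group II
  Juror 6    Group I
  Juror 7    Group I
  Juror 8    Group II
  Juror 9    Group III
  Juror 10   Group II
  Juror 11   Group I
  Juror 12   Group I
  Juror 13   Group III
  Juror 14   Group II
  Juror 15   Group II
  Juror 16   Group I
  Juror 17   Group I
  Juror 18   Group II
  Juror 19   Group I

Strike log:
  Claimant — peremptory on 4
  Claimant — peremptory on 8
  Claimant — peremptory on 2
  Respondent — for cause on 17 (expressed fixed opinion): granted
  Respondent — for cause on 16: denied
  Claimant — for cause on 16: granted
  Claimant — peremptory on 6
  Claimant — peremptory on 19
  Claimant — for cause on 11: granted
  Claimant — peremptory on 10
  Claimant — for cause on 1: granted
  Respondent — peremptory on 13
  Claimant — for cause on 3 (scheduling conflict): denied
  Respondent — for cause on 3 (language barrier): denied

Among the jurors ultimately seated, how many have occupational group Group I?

2

Removed: #1, #2, #4, #6, #8, #10, #11, #13, #16, #17, #19.
Seated jurors 1–8: #3, #5, #7, #9, #12, #14, #15, #18.
Of those, in Group I: #7, #12 → 2.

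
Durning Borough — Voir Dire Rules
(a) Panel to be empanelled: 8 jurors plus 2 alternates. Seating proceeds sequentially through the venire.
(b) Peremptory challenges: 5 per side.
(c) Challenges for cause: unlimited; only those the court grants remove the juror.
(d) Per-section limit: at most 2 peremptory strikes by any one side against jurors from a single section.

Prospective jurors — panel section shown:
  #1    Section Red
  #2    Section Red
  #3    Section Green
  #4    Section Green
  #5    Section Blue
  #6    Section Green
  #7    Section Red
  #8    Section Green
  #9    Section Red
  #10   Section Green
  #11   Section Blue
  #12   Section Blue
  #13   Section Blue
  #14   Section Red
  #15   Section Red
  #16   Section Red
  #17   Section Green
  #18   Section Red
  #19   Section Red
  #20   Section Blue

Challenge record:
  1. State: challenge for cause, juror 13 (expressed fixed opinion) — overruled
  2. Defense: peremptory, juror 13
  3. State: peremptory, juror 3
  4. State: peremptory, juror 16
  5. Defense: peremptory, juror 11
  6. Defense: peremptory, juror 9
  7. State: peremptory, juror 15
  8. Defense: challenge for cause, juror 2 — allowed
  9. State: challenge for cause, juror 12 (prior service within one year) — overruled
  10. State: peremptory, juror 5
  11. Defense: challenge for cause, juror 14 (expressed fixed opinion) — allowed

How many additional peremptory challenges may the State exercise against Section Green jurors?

1

State peremptories so far: #3, #16, #15, #5 — 4 of 5 used, 1 left overall.
Against Section Green: #3 — 1 used; per-section cap 2 leaves 1.
Binding limit: min(1, 1) = 1.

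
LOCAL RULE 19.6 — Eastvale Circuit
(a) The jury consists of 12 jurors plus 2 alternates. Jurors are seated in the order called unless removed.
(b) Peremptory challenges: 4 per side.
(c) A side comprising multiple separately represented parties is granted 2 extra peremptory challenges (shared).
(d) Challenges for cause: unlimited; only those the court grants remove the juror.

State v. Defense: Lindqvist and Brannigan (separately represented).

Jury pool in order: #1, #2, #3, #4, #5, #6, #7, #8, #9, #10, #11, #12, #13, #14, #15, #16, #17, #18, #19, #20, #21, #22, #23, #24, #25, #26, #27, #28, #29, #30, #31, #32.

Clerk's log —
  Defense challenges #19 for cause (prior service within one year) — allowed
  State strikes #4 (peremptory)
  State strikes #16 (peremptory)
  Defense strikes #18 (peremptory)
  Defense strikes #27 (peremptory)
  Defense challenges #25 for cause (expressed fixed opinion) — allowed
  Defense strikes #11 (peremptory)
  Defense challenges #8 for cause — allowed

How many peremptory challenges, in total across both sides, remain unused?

State allotment: 4. Defense allotment: 4 base + 2 multi-party = 6.
State peremptories used: #4, #16 — 2.
Defense peremptories used: #18, #27, #11 — 3 (for-cause on #19, #25, #8 don't count).
Remaining: (4 − 2) + (6 − 3) = 5.

5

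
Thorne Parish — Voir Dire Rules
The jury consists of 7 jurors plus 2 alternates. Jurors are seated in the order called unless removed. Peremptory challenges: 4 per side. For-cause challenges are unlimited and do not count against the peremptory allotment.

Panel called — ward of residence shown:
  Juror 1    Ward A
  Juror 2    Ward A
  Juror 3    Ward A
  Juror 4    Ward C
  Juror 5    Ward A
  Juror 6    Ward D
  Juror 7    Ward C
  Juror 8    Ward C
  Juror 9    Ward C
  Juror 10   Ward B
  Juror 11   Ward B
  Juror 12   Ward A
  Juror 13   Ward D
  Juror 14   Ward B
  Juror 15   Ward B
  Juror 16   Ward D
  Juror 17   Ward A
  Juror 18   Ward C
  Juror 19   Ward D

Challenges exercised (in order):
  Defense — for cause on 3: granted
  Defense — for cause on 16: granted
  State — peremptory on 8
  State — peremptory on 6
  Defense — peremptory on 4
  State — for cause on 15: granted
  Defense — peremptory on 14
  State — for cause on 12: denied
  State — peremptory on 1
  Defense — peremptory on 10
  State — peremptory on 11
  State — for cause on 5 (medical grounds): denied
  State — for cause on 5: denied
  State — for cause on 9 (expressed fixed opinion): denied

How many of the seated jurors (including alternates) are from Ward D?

2

Removed: #1, #3, #4, #6, #8, #10, #11, #14, #15, #16.
Seated (9 incl. alternates): #2, #5, #7, #9, #12, #13, #17, #18, #19.
Of those, in Ward D: #13, #19 → 2.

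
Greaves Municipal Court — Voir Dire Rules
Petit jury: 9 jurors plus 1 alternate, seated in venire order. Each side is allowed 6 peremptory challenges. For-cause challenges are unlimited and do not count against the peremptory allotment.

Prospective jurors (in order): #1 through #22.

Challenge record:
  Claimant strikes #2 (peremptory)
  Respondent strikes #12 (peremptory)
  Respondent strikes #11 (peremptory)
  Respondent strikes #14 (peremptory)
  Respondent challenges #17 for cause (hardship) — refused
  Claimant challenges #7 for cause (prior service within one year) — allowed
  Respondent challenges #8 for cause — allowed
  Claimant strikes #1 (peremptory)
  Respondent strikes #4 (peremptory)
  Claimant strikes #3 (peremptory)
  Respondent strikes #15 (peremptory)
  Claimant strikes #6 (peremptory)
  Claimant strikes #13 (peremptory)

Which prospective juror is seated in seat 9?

Removed: #1, #2, #3, #4, #6, #7, #8, #11, #12, #13, #14, #15. (#17 stays — for-cause denied.)
Seating in order: seats 1–9 → #5, #9, #10, #16, #17, #18, #19, #20, #21; alternates → #22.
So seat 9 is #21.

21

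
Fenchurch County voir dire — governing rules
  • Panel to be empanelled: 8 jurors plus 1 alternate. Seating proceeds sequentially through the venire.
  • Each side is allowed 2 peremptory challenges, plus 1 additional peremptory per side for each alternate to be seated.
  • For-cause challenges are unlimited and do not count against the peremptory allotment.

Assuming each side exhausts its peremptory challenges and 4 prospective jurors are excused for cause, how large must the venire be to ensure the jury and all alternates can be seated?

19

Seats to fill: 8 + 1 alternates = 9.
Peremptories: 2 + 1×1 = 3 per side × 2 sides = 6.
For-cause removals: 4.
Minimum venire: 9 + 6 + 4 = 19.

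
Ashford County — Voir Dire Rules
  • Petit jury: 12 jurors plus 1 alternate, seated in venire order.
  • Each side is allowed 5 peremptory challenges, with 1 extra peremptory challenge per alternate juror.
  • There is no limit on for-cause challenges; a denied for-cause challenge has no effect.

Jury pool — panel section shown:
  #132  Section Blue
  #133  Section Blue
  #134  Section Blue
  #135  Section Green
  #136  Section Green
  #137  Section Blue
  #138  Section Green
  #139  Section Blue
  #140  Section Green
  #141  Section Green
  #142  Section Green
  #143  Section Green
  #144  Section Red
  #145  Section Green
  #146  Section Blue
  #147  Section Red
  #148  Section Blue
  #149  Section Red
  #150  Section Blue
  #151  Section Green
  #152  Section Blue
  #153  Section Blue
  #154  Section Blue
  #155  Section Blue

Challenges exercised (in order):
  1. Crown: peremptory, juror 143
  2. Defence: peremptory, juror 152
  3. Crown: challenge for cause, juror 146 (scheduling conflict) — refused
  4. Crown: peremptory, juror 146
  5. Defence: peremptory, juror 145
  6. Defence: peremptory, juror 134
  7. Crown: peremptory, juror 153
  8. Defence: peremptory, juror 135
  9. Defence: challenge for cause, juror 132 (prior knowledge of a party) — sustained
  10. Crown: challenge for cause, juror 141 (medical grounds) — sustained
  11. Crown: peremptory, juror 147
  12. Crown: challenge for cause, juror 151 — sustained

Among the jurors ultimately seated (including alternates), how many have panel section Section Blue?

Removed: #132, #134, #135, #141, #143, #145, #146, #147, #151, #152, #153.
Seated (13 incl. alternates): #133, #136, #137, #138, #139, #140, #142, #144, #148, #149, #150, #154, #155.
Of those, in Section Blue: #133, #137, #139, #148, #150, #154, #155 → 7.

7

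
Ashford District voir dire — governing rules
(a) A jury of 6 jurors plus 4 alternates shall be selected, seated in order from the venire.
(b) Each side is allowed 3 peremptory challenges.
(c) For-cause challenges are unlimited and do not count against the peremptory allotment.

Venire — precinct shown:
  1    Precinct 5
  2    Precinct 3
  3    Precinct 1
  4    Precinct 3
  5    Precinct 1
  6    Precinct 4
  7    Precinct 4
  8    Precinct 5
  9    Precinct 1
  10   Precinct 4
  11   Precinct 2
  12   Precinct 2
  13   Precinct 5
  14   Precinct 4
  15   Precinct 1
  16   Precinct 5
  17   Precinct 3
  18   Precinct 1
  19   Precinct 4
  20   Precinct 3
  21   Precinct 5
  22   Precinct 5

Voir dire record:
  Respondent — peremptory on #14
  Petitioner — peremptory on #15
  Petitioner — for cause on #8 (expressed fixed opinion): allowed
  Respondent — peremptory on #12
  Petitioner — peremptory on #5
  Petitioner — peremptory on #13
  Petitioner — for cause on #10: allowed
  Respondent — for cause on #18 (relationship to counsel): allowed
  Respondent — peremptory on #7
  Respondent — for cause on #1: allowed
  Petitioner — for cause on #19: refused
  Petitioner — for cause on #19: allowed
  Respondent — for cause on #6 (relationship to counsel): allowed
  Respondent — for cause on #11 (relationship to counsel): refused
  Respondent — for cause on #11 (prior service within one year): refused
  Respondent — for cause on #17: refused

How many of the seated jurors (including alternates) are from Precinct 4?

0

Removed: #1, #5, #6, #7, #8, #10, #12, #13, #14, #15, #18, #19.
Seated (10 incl. alternates): #2, #3, #4, #9, #11, #16, #17, #20, #21, #22.
None of those are in Precinct 4 → 0.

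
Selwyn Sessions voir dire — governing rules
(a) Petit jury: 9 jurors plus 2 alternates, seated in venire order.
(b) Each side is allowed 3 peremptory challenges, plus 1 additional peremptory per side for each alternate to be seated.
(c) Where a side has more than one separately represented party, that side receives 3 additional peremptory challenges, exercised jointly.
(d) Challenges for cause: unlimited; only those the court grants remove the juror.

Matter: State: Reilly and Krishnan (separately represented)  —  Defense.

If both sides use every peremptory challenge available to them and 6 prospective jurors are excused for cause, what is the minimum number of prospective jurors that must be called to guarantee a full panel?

30

Seats to fill: 9 + 2 alternates = 11.
Peremptories — State: 3 + 1×2 + 3 = 8; Defense: 3 + 1×2 = 5; total 13.
For-cause removals: 6.
Minimum venire: 11 + 13 + 6 = 30.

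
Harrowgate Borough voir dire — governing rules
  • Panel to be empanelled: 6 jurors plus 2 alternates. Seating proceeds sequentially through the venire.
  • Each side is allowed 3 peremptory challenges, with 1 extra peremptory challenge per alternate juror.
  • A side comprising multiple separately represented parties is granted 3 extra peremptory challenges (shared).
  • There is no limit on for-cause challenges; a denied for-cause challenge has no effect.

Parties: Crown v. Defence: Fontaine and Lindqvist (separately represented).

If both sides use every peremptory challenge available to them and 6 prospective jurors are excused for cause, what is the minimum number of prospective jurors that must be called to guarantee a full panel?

27

Seats to fill: 6 + 2 alternates = 8.
Peremptories — Crown: 3 + 1×2 = 5; Defence: 3 + 1×2 + 3 = 8; total 13.
For-cause removals: 6.
Minimum venire: 8 + 13 + 6 = 27.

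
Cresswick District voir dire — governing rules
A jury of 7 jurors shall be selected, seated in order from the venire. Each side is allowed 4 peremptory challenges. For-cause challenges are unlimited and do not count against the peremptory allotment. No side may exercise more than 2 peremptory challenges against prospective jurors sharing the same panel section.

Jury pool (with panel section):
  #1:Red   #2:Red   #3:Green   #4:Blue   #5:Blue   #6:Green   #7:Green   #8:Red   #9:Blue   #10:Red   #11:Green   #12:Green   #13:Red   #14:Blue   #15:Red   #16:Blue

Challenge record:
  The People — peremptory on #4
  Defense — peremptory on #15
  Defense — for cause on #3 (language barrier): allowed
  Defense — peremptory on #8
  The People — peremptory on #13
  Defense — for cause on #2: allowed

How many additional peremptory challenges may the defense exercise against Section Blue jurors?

2

Defense peremptories so far: #15, #8 — 2 of 4 used, 2 left overall.
Against Section Blue: none yet — per-section cap 2 leaves 2.
Binding limit: min(2, 2) = 2.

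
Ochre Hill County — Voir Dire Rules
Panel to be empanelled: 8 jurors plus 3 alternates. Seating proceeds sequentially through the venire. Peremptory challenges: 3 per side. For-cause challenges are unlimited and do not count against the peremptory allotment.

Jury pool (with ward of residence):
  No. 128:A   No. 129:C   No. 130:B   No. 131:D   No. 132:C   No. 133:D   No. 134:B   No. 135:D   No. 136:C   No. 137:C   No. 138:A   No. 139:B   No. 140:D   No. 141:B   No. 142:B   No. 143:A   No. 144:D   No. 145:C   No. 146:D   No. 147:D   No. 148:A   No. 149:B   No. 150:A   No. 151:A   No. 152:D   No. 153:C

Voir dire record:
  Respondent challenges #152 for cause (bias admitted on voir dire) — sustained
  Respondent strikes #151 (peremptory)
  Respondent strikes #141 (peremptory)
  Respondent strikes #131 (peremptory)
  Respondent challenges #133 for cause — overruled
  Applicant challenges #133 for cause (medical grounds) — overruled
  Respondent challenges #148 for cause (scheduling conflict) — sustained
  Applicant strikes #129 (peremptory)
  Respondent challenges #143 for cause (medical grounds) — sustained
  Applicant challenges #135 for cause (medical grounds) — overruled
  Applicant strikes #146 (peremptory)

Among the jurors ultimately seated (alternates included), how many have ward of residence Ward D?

3

Removed: #129, #131, #141, #143, #146, #148, #151, #152.
Seated (11 incl. alternates): #128, #130, #132, #133, #134, #135, #136, #137, #138, #139, #140.
Of those, in Ward D: #133, #135, #140 → 3.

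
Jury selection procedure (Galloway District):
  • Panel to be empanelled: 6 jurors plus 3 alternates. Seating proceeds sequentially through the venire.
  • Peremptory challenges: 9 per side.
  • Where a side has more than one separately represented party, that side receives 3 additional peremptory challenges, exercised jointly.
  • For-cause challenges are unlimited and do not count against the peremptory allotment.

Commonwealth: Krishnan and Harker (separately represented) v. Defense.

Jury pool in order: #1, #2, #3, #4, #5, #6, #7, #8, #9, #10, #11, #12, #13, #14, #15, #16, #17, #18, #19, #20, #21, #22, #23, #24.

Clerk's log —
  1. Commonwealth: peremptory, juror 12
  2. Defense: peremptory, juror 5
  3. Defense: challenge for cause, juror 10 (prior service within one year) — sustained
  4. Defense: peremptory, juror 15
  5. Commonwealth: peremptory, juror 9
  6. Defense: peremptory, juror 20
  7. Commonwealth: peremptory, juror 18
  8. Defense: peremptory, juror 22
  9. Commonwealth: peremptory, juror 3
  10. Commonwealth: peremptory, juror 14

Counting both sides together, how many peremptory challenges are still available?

12

Commonwealth allotment: 9 base + 3 multi-party = 12. Defense allotment: 9.
Commonwealth peremptories used: #12, #9, #18, #3, #14 — 5.
Defense peremptories used: #5, #15, #20, #22 — 4 (the for-cause on #10 doesn't count).
Remaining: (12 − 5) + (9 − 4) = 12.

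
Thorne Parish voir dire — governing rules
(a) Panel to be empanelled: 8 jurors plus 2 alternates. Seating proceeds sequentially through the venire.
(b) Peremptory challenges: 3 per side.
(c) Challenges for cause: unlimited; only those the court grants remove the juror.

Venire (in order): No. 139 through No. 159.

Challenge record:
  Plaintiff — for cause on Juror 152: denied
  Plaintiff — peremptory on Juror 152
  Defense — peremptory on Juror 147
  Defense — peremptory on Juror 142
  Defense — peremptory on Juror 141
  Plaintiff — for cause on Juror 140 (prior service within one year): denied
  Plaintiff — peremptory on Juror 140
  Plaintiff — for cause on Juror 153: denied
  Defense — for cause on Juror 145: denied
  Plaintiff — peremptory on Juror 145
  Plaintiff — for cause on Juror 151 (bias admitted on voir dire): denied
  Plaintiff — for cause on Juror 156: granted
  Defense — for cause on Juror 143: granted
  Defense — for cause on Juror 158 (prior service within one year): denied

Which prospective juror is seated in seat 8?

153

Removed: #140, #141, #142, #143, #145, #147, #152, #156. (#151, #153, #158 stay — for-cause denied.)
Seating in order: seats 1–8 → #139, #144, #146, #148, #149, #150, #151, #153; alternates → #154, #155.
So seat 8 is #153.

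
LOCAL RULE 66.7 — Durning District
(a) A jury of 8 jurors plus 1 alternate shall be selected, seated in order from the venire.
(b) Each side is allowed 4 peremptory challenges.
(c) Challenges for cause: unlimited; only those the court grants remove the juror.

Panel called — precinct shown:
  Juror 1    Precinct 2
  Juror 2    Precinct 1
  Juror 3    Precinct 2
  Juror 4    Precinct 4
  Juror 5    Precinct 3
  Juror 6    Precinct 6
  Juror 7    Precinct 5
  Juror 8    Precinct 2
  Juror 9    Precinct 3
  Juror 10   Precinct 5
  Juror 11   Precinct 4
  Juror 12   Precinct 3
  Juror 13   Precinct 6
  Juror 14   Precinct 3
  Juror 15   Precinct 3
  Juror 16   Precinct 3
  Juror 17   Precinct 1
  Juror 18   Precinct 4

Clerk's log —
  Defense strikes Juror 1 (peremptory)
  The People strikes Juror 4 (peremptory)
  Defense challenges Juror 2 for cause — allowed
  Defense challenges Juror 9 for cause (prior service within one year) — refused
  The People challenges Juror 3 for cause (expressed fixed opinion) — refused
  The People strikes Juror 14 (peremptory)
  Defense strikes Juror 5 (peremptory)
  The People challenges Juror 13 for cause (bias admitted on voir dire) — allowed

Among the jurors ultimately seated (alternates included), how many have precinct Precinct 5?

2

Removed: #1, #2, #4, #5, #13, #14.
Seated (9 incl. alternates): #3, #6, #7, #8, #9, #10, #11, #12, #15.
Of those, in Precinct 5: #7, #10 → 2.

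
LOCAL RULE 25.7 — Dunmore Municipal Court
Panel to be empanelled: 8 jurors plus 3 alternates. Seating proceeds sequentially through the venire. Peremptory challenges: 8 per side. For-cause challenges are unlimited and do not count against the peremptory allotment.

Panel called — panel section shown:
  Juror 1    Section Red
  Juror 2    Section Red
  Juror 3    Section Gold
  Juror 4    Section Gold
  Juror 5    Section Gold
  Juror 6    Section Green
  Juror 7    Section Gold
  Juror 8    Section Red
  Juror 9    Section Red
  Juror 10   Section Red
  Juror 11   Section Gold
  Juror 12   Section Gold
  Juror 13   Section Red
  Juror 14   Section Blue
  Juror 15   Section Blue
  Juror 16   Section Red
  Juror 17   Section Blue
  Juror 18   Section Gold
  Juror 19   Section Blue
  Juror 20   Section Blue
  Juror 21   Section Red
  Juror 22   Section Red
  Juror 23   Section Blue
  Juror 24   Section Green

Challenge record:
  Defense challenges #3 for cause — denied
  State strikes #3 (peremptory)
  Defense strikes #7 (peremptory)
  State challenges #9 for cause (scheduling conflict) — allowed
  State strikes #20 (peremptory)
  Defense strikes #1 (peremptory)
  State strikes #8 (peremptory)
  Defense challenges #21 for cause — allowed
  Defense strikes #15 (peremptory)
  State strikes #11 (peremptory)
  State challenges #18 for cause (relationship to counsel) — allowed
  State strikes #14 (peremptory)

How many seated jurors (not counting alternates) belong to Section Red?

4

Removed: #1, #3, #7, #8, #9, #11, #14, #15, #18, #20, #21.
Seated jurors 1–8: #2, #4, #5, #6, #10, #12, #13, #16 (alternates #17, #19, #22 not counted).
Of those, in Section Red: #2, #10, #13, #16 → 4.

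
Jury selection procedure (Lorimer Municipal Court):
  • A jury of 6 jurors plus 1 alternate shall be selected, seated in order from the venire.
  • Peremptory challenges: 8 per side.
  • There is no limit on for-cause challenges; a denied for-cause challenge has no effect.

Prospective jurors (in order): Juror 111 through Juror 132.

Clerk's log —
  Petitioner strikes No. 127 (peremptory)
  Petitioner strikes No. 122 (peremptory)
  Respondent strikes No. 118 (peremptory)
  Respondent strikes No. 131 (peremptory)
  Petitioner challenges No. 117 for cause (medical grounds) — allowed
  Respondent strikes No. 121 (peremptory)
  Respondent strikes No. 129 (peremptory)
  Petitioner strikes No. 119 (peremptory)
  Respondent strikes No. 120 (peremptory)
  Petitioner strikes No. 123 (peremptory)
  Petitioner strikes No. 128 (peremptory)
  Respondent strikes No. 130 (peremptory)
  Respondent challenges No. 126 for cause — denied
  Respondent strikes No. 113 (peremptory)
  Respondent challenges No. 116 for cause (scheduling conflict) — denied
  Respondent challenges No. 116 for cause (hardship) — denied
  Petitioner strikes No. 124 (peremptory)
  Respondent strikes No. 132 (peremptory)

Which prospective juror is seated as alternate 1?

Removed: #113, #117, #118, #119, #120, #121, #122, #123, #124, #127, #128, #129, #130, #131, #132. (#116, #126 stay — for-cause denied.)
Filling seats in venire order through position 7: #111, #112, #114, #115, #116, #125, #126.
So alternate 1 is #126.

126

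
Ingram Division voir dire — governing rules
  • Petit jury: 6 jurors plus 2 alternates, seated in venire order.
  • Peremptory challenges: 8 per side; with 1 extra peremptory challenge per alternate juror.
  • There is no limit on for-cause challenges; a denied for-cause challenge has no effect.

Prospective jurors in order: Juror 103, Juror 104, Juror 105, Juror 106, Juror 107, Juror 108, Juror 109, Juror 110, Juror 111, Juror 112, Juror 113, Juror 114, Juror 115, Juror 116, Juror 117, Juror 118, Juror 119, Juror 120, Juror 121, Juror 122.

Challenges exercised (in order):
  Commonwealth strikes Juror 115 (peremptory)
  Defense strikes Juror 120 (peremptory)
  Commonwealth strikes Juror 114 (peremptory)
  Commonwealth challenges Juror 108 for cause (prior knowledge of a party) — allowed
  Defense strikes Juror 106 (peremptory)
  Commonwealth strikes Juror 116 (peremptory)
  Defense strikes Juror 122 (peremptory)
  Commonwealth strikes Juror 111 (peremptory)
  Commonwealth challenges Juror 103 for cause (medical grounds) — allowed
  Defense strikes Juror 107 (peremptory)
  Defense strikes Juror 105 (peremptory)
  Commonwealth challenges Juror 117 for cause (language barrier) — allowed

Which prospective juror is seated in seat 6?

118

Removed: #103, #105, #106, #107, #108, #111, #114, #115, #116, #117, #120, #122.
Seating in order: seats 1–6 → #104, #109, #110, #112, #113, #118; alternates → #119, #121.
So seat 6 is #118.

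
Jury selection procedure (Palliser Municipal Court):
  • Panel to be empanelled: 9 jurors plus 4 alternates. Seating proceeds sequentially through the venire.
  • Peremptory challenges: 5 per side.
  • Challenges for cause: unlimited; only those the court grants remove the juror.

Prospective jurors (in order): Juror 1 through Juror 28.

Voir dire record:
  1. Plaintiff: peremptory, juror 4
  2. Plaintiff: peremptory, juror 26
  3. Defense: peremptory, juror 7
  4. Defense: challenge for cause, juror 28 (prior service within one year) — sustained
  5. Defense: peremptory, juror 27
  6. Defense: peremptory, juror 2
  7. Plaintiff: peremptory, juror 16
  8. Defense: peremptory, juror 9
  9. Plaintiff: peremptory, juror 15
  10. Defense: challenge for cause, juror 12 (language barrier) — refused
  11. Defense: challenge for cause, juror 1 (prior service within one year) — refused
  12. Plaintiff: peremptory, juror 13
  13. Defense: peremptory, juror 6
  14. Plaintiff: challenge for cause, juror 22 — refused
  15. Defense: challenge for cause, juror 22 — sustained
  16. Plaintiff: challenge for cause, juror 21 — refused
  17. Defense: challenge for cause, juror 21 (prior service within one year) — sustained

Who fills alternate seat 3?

20

Removed: #2, #4, #6, #7, #9, #13, #15, #16, #21, #22, #26, #27, #28. (#1, #12 stay — for-cause denied.)
Seating in order: seats 1–9 → #1, #3, #5, #8, #10, #11, #12, #14, #17; alternates → #18, #19, #20, #23.
So alternate 3 is #20.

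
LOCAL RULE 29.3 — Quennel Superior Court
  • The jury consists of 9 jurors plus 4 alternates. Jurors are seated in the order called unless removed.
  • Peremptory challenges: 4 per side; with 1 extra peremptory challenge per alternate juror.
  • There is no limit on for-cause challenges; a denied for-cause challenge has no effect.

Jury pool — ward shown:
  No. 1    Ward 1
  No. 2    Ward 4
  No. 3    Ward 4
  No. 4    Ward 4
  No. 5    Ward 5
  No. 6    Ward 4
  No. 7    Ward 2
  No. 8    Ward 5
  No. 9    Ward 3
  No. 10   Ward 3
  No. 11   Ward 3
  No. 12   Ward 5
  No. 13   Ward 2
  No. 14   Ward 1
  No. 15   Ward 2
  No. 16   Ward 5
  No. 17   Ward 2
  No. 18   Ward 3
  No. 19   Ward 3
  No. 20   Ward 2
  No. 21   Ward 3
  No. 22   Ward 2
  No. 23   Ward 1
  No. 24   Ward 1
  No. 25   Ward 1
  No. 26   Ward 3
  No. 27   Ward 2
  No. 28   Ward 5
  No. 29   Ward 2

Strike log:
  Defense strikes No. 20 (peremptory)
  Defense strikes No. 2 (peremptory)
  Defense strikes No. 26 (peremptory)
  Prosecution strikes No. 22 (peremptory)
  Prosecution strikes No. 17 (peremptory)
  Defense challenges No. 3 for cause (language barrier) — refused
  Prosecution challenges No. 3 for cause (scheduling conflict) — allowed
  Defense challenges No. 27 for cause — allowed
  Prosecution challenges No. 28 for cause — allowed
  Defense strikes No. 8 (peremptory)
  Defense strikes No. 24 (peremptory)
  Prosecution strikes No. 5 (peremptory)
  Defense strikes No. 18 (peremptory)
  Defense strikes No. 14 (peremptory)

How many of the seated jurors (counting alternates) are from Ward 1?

1

Removed: #2, #3, #5, #8, #14, #17, #18, #20, #22, #24, #26, #27, #28.
Seated (13 incl. alternates): #1, #4, #6, #7, #9, #10, #11, #12, #13, #15, #16, #19, #21.
Of those, in Ward 1: #1 → 1.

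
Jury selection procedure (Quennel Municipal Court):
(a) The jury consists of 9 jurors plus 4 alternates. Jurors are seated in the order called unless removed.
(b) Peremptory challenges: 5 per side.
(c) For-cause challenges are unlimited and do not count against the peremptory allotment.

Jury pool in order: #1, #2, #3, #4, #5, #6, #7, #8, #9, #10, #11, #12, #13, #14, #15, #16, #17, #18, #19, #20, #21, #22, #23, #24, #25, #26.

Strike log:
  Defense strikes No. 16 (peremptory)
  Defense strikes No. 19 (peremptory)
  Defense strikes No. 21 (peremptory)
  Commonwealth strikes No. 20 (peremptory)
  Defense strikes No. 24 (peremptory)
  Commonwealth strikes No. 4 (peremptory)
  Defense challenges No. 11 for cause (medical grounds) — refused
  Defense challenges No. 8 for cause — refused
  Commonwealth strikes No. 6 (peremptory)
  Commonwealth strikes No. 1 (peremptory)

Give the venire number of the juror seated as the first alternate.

13

Removed: #1, #4, #6, #16, #19, #20, #21, #24. (#8, #11 stay — for-cause denied.)
Seating in order: seats 1–9 → #2, #3, #5, #7, #8, #9, #10, #11, #12; alternates → #13, #14, #15, #17.
So alternate 1 is #13.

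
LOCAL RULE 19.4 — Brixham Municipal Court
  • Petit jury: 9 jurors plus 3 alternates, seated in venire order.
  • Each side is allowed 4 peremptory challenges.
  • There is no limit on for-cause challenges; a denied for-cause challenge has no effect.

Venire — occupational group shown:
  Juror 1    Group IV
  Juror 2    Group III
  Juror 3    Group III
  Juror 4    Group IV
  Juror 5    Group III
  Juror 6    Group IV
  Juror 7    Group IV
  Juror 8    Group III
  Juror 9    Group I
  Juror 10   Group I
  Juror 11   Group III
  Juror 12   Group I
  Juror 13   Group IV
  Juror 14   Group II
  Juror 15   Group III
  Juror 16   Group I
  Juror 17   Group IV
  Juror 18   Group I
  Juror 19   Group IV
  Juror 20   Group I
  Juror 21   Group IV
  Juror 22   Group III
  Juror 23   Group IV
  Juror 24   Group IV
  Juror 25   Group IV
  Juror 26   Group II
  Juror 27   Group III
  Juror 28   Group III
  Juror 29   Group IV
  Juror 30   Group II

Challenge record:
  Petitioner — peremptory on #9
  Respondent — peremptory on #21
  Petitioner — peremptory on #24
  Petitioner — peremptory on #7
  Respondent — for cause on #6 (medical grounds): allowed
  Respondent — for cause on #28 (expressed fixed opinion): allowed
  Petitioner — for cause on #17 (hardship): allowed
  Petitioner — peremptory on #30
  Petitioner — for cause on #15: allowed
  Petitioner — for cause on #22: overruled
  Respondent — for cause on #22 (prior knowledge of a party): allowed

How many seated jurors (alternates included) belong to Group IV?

3

Removed: #6, #7, #9, #15, #17, #21, #22, #24, #28, #30.
Seated (12 incl. alternates): #1, #2, #3, #4, #5, #8, #10, #11, #12, #13, #14, #16.
Of those, in Group IV: #1, #4, #13 → 3.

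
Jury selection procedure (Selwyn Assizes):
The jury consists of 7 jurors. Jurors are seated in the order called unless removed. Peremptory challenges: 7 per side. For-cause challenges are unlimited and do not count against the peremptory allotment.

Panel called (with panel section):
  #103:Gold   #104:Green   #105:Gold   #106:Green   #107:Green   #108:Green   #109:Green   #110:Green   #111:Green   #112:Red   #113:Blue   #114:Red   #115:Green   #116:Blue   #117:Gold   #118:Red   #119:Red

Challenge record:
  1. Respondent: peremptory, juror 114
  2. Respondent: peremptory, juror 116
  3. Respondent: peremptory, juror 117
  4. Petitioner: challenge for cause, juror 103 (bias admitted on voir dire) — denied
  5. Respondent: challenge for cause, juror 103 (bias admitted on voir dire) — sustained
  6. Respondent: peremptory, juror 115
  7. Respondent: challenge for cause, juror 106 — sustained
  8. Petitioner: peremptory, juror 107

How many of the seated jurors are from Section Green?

Removed: #103, #106, #107, #114, #115, #116, #117.
Seated jurors 1–7: #104, #105, #108, #109, #110, #111, #112.
Of those, in Section Green: #104, #108, #109, #110, #111 → 5.

5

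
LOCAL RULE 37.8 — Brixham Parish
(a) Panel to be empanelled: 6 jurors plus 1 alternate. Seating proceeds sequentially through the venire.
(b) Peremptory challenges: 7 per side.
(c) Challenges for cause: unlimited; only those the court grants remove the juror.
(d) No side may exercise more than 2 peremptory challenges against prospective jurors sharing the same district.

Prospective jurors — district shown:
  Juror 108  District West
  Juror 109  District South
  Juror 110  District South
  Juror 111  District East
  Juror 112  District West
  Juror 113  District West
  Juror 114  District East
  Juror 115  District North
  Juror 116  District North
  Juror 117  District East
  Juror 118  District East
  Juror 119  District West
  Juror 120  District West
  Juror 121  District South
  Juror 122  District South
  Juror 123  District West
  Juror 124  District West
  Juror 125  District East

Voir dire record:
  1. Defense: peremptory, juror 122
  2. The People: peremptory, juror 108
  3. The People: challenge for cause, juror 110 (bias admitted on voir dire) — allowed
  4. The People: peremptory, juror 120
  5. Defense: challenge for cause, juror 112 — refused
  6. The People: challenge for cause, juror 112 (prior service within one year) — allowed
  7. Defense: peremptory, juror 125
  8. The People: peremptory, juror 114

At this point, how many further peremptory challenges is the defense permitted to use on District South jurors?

1

Defense peremptories so far: #122, #125 — 2 of 7 used, 5 left overall.
Against District South: #122 — 1 used; per-district cap 2 leaves 1.
Binding limit: min(5, 1) = 1.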